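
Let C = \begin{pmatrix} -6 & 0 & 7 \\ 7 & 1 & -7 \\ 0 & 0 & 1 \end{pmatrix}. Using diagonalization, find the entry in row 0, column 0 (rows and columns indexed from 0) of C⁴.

1296

Characteristic polynomial: μ^3 + 4μ^2 - 11μ + 6 = (μ - 1)^2(μ + 6), so the eigenvalues are -6, 1, 1.
μ=-6: eigenvector (1, -1, 0).
μ=1: eigenvector (1, -1, 1).
μ=1: eigenvector (0, 1, 0).
P = [[1, 1, 0], [-1, -1, 1], [0, 1, 0]], D = diag(-6, 1, 1), P⁻¹ = [[1, 0, -1], [0, 0, 1], [1, 1, 0]].
C⁴ = P·diag(1296, 1, 1)·P⁻¹ = [[1296, 0, -1295], [-1295, 1, 1295], [0, 0, 1]].
The requested entry is 1296.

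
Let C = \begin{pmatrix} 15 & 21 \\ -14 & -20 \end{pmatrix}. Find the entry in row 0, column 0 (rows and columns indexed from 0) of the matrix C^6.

Characteristic polynomial: r^2 + 5r - 6 = (r - 1)(r + 6), so the eigenvalues are -6, 1.
r=1: eigenvector (3, -2).
r=-6: eigenvector (1, -1).
P = [[3, 1], [-2, -1]], D = diag(1, -6), P⁻¹ = [[1, 1], [-2, -3]].
C⁶ = P·diag(1, 46656)·P⁻¹ = [[-93309, -139965], [93310, 139966]].
The requested entry is -93309.

-93309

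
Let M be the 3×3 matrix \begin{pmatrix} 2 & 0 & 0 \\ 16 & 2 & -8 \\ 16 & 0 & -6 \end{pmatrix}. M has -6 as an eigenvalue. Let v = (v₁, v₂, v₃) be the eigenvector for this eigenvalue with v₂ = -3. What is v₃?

-3

M + 6I = [[8, 0, 0], [16, 8, -8], [16, 0, 0]].
Solving (M + 6I)v = 0 gives the eigenspace spanned by (0, -3, -3).
With v₂ = -3, v = (0, -3, -3), so v₃ = -3.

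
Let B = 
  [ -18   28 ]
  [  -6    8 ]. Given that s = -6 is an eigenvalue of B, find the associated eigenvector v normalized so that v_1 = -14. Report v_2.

-6

B + 6I = [[-12, 28], [-6, 14]].
Solving (B + 6I)v = 0 gives the eigenspace spanned by (-14, -6).
With v_1 = -14, v = (-14, -6), so v_2 = -6.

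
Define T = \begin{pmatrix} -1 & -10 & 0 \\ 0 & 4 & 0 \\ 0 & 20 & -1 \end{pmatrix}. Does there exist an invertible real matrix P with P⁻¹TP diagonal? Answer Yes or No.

Yes

Characteristic polynomial: p(s) = s^3 - 2s^2 - 7s - 4 = (s - 4)(s + 1)^2.
s = -1 has algebraic multiplicity 2; rank(T + 1I) = 1, so geometric multiplicity = 2.
Every eigenvalue has geometric = algebraic multiplicity, so T is diagonalizable.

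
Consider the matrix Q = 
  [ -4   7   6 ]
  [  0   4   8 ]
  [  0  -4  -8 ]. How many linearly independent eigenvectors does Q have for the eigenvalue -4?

Q + 4I = [[0, 7, 6], [0, 8, 8], [0, -4, -4]].
This matrix has rank 2, so its null space has dimension 3 − 2 = 1.

1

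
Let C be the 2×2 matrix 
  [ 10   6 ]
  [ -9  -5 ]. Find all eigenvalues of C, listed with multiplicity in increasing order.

1, 4

Characteristic polynomial: p(r) = r^2 - 5r + 4 = (r - 4)(r - 1).
Roots (with multiplicity): 1, 4.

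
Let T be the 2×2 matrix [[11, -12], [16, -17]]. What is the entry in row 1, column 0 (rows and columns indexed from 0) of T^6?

Characteristic polynomial: r^2 + 6r + 5 = (r + 1)(r + 5), so the eigenvalues are -5, -1.
r=-1: eigenvector (-1, -1).
r=-5: eigenvector (3, 4).
P = [[-1, 3], [-1, 4]], D = diag(-1, -5), P⁻¹ = [[-4, 3], [-1, 1]].
T⁶ = P·diag(1, 15625)·P⁻¹ = [[-46871, 46872], [-62496, 62497]].
The requested entry is -62496.

-62496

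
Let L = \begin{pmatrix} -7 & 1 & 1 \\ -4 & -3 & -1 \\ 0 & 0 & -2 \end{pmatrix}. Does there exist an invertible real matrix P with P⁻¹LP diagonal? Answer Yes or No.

No

Characteristic polynomial: p(t) = t^3 + 12t^2 + 45t + 50 = (t + 2)(t + 5)^2.
t = -5 has algebraic multiplicity 2; rank(L + 5I) = 2, so geometric multiplicity = 1.
Geometric multiplicity < algebraic multiplicity, so L is not diagonalizable.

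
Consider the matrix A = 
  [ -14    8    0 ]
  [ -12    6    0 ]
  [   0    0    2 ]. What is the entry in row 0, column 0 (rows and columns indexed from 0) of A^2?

100

Characteristic polynomial: r^3 + 6r^2 - 4r - 24 = (r - 2)(r + 2)(r + 6), so the eigenvalues are -6, -2, 2.
r=-6: eigenvector (1, 1, 0).
r=-2: eigenvector (2, 3, 0).
r=2: eigenvector (0, 0, 1).
P = [[1, 2, 0], [1, 3, 0], [0, 0, 1]], D = diag(-6, -2, 2), P⁻¹ = [[3, -2, 0], [-1, 1, 0], [0, 0, 1]].
A² = P·diag(36, 4, 4)·P⁻¹ = [[100, -64, 0], [96, -60, 0], [0, 0, 4]].
The requested entry is 100.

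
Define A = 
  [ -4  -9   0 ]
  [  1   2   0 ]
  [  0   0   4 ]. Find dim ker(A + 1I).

A + 1I = [[-3, -9, 0], [1, 3, 0], [0, 0, 5]].
This matrix has rank 2, so its null space has dimension 3 − 2 = 1.

1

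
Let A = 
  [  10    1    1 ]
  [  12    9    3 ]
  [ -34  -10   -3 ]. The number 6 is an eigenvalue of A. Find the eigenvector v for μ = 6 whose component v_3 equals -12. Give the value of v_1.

2

A − 6I = [[4, 1, 1], [12, 3, 3], [-34, -10, -9]].
Solving (A − 6I)v = 0 gives the eigenspace spanned by (2, 4, -12).
With v_3 = -12, v = (2, 4, -12), so v_1 = 2.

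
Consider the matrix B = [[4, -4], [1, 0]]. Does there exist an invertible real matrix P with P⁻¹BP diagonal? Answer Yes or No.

No

Characteristic polynomial: p(λ) = λ^2 - 4λ + 4 = (λ - 2)^2.
λ = 2 has algebraic multiplicity 2; rank(B − 2I) = 1, so geometric multiplicity = 1.
Geometric multiplicity < algebraic multiplicity, so B is not diagonalizable.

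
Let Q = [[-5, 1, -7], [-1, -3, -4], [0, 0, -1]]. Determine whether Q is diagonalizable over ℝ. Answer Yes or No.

No

Characteristic polynomial: p(s) = s^3 + 9s^2 + 24s + 16 = (s + 1)(s + 4)^2.
s = -4 has algebraic multiplicity 2; rank(Q + 4I) = 2, so geometric multiplicity = 1.
Geometric multiplicity < algebraic multiplicity, so Q is not diagonalizable.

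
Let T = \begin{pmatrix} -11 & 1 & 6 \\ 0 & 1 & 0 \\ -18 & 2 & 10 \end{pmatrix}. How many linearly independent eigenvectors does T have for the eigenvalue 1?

T − 1I = [[-12, 1, 6], [0, 0, 0], [-18, 2, 9]].
This matrix has rank 2, so its null space has dimension 3 − 2 = 1.

1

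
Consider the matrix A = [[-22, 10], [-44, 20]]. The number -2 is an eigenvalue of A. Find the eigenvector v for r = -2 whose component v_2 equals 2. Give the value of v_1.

1

A + 2I = [[-20, 10], [-44, 22]].
Solving (A + 2I)v = 0 gives the eigenspace spanned by (1, 2).
With v_2 = 2, v = (1, 2), so v_1 = 1.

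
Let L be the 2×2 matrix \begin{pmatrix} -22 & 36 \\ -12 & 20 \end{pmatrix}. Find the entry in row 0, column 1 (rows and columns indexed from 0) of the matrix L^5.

6336

Characteristic polynomial: r^2 + 2r - 8 = (r - 2)(r + 4), so the eigenvalues are -4, 2.
r=2: eigenvector (-3, -2).
r=-4: eigenvector (2, 1).
P = [[-3, 2], [-2, 1]], D = diag(2, -4), P⁻¹ = [[1, -2], [2, -3]].
L⁵ = P·diag(32, -1024)·P⁻¹ = [[-4192, 6336], [-2112, 3200]].
The requested entry is 6336.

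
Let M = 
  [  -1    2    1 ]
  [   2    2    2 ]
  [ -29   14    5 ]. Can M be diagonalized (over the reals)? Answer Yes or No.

No

Characteristic polynomial: p(s) = s^3 - 6s^2 + 32 = (s - 4)^2(s + 2).
s = 4 has algebraic multiplicity 2; rank(M − 4I) = 2, so geometric multiplicity = 1.
Geometric multiplicity < algebraic multiplicity, so M is not diagonalizable.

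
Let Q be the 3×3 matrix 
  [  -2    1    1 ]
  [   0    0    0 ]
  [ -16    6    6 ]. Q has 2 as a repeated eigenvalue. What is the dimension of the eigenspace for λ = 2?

Q − 2I = [[-4, 1, 1], [0, -2, 0], [-16, 6, 4]].
This matrix has rank 2, so its null space has dimension 3 − 2 = 1.

1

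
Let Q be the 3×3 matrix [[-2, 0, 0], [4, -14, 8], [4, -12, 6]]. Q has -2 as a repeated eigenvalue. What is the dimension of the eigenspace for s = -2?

Q + 2I = [[0, 0, 0], [4, -12, 8], [4, -12, 8]].
This matrix has rank 1, so its null space has dimension 3 − 1 = 2.

2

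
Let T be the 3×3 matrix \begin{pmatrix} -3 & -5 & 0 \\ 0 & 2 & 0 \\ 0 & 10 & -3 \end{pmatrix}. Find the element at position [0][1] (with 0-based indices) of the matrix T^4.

65

Characteristic polynomial: μ^3 + 4μ^2 - 3μ - 18 = (μ - 2)(μ + 3)^2, so the eigenvalues are -3, -3, 2.
μ=2: eigenvector (-1, 1, 2).
μ=-3: eigenvector (1, 0, 0).
μ=-3: eigenvector (0, 0, 1).
P = [[-1, 1, 0], [1, 0, 0], [2, 0, 1]], D = diag(2, -3, -3), P⁻¹ = [[0, 1, 0], [1, 1, 0], [0, -2, 1]].
T⁴ = P·diag(16, 81, 81)·P⁻¹ = [[81, 65, 0], [0, 16, 0], [0, -130, 81]].
The requested entry is 65.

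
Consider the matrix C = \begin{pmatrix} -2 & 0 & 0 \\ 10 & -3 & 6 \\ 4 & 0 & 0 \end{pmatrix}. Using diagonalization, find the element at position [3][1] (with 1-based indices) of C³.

16

Characteristic polynomial: μ^3 + 5μ^2 + 6μ = μ(μ + 2)(μ + 3), so the eigenvalues are -3, -2, 0.
μ=-2: eigenvector (1, -2, -2).
μ=-3: eigenvector (0, 1, 0).
μ=0: eigenvector (0, 2, 1).
P = [[1, 0, 0], [-2, 1, 2], [-2, 0, 1]], D = diag(-2, -3, 0), P⁻¹ = [[1, 0, 0], [-2, 1, -2], [2, 0, 1]].
C³ = P·diag(-8, -27, 0)·P⁻¹ = [[-8, 0, 0], [70, -27, 54], [16, 0, 0]].
The requested entry is 16.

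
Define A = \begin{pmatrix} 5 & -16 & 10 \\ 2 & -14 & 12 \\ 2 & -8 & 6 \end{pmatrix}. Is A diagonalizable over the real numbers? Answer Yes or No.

Yes

Characteristic polynomial: p(r) = r^3 + 3r^2 - 16r + 12 = (r - 2)(r - 1)(r + 6).
All 3 eigenvalues are distinct, so A is diagonalizable.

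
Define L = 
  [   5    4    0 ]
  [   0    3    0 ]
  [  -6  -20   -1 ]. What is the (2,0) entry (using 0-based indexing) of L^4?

-624

Characteristic polynomial: r^3 - 7r^2 + 7r + 15 = (r - 5)(r - 3)(r + 1), so the eigenvalues are -1, 3, 5.
r=3: eigenvector (-2, 1, -2).
r=5: eigenvector (1, 0, -1).
r=-1: eigenvector (0, 0, 1).
P = [[-2, 1, 0], [1, 0, 0], [-2, -1, 1]], D = diag(3, 5, -1), P⁻¹ = [[0, 1, 0], [1, 2, 0], [1, 4, 1]].
L⁴ = P·diag(81, 625, 1)·P⁻¹ = [[625, 1088, 0], [0, 81, 0], [-624, -1408, 1]].
The requested entry is -624.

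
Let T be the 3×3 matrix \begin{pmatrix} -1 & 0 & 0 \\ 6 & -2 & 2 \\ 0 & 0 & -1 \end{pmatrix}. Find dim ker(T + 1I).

T + 1I = [[0, 0, 0], [6, -1, 2], [0, 0, 0]].
This matrix has rank 1, so its null space has dimension 3 − 1 = 2.

2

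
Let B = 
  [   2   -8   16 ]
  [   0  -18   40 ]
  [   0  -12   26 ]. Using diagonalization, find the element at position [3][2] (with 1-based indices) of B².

-96

Characteristic polynomial: λ^3 - 10λ^2 + 28λ - 24 = (λ - 6)(λ - 2)^2, so the eigenvalues are 2, 2, 6.
λ=2: eigenvector (0, 2, 1).
λ=6: eigenvector (-2, -5, -3).
λ=2: eigenvector (1, 4, 2).
P = [[0, -2, 1], [2, -5, 4], [1, -3, 2]], D = diag(2, 6, 2), P⁻¹ = [[-2, -1, 3], [0, 1, -2], [1, 2, -4]].
B² = P·diag(4, 36, 4)·P⁻¹ = [[4, -64, 128], [0, -156, 320], [0, -96, 196]].
The requested entry is -96.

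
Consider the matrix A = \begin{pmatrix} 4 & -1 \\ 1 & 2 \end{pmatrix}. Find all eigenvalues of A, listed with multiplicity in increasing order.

Characteristic polynomial: p(t) = t^2 - 6t + 9 = (t - 3)^2.
Roots (with multiplicity): 3, 3.

3, 3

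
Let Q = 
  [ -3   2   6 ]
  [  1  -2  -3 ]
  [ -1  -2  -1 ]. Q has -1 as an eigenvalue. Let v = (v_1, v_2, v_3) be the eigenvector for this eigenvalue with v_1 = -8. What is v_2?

Q + 1I = [[-2, 2, 6], [1, -1, -3], [-1, -2, 0]].
Solving (Q + 1I)v = 0 gives the eigenspace spanned by (-8, 4, -4).
With v_1 = -8, v = (-8, 4, -4), so v_2 = 4.

4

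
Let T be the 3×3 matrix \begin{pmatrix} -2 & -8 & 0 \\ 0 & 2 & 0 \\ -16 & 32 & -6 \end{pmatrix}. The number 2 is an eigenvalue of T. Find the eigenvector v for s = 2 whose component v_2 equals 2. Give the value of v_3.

16

T − 2I = [[-4, -8, 0], [0, 0, 0], [-16, 32, -8]].
Solving (T − 2I)v = 0 gives the eigenspace spanned by (-4, 2, 16).
With v_2 = 2, v = (-4, 2, 16), so v_3 = 16.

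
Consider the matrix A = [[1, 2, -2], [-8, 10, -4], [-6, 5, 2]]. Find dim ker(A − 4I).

1

A − 4I = [[-3, 2, -2], [-8, 6, -4], [-6, 5, -2]].
This matrix has rank 2, so its null space has dimension 3 − 2 = 1.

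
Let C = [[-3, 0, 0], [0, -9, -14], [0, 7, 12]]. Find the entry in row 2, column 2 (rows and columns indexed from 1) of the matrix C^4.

-593

Characteristic polynomial: λ^3 - 19λ - 30 = (λ - 5)(λ + 2)(λ + 3), so the eigenvalues are -3, -2, 5.
λ=-3: eigenvector (1, 0, 0).
λ=5: eigenvector (0, -1, 1).
λ=-2: eigenvector (0, -2, 1).
P = [[1, 0, 0], [0, -1, -2], [0, 1, 1]], D = diag(-3, 5, -2), P⁻¹ = [[1, 0, 0], [0, 1, 2], [0, -1, -1]].
C⁴ = P·diag(81, 625, 16)·P⁻¹ = [[81, 0, 0], [0, -593, -1218], [0, 609, 1234]].
The requested entry is -593.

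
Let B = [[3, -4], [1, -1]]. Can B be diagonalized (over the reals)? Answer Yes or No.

No

Characteristic polynomial: p(r) = r^2 - 2r + 1 = (r - 1)^2.
r = 1 has algebraic multiplicity 2; rank(B − 1I) = 1, so geometric multiplicity = 1.
Geometric multiplicity < algebraic multiplicity, so B is not diagonalizable.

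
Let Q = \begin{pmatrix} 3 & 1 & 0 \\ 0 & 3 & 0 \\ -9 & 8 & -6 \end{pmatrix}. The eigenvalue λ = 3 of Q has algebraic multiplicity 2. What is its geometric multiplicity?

1

Q − 3I = [[0, 1, 0], [0, 0, 0], [-9, 8, -9]].
This matrix has rank 2, so its null space has dimension 3 − 2 = 1.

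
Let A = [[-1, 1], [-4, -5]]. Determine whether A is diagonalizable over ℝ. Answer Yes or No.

Characteristic polynomial: p(r) = r^2 + 6r + 9 = (r + 3)^2.
r = -3 has algebraic multiplicity 2; rank(A + 3I) = 1, so geometric multiplicity = 1.
Geometric multiplicity < algebraic multiplicity, so A is not diagonalizable.

No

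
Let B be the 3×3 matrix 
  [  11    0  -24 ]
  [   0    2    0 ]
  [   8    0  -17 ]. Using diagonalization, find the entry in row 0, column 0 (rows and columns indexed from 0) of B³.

Characteristic polynomial: s^3 + 4s^2 - 7s - 10 = (s - 2)(s + 1)(s + 5), so the eigenvalues are -5, -1, 2.
s=2: eigenvector (0, 1, 0).
s=-5: eigenvector (3, 0, 2).
s=-1: eigenvector (-2, 0, -1).
P = [[0, 3, -2], [1, 0, 0], [0, 2, -1]], D = diag(2, -5, -1), P⁻¹ = [[0, 1, 0], [-1, 0, 2], [-2, 0, 3]].
B³ = P·diag(8, -125, -1)·P⁻¹ = [[371, 0, -744], [0, 8, 0], [248, 0, -497]].
The requested entry is 371.

371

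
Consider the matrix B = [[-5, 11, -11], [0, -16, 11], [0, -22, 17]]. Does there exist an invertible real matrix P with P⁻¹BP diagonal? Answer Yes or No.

Characteristic polynomial: p(t) = t^3 + 4t^2 - 35t - 150 = (t - 6)(t + 5)^2.
t = -5 has algebraic multiplicity 2; rank(B + 5I) = 1, so geometric multiplicity = 2.
Every eigenvalue has geometric = algebraic multiplicity, so B is diagonalizable.

Yes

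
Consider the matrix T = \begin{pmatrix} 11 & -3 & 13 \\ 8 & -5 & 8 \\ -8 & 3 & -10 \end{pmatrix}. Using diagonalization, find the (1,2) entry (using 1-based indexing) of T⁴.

Characteristic polynomial: λ^3 + 4λ^2 - 11λ - 30 = (λ - 3)(λ + 2)(λ + 5), so the eigenvalues are -5, -2, 3.
λ=-2: eigenvector (-1, 0, 1).
λ=3: eigenvector (2, 1, -1).
λ=-5: eigenvector (-1, -1, 1).
P = [[-1, 2, -1], [0, 1, -1], [1, -1, 1]], D = diag(-2, 3, -5), P⁻¹ = [[0, 1, 1], [1, 0, 1], [1, -1, 1]].
T⁴ = P·diag(16, 81, 625)·P⁻¹ = [[-463, 609, -479], [-544, 625, -544], [544, -609, 560]].
The requested entry is 609.

609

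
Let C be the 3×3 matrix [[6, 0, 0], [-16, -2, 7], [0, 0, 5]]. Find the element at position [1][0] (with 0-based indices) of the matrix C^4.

Characteristic polynomial: r^3 - 9r^2 + 8r + 60 = (r - 6)(r - 5)(r + 2), so the eigenvalues are -2, 5, 6.
r=6: eigenvector (1, -2, 0).
r=-2: eigenvector (0, 1, 0).
r=5: eigenvector (0, 1, 1).
P = [[1, 0, 0], [-2, 1, 1], [0, 0, 1]], D = diag(6, -2, 5), P⁻¹ = [[1, 0, 0], [2, 1, -1], [0, 0, 1]].
C⁴ = P·diag(1296, 16, 625)·P⁻¹ = [[1296, 0, 0], [-2560, 16, 609], [0, 0, 625]].
The requested entry is -2560.

-2560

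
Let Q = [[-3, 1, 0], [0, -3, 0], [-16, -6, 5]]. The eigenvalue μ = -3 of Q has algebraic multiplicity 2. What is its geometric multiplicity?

Q + 3I = [[0, 1, 0], [0, 0, 0], [-16, -6, 8]].
This matrix has rank 2, so its null space has dimension 3 − 2 = 1.

1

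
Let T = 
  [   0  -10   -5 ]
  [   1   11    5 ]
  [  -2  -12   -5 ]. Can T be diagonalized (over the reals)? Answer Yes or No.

Characteristic polynomial: p(μ) = μ^3 - 6μ^2 + 5μ = μ(μ - 5)(μ - 1).
All 3 eigenvalues are distinct, so T is diagonalizable.

Yes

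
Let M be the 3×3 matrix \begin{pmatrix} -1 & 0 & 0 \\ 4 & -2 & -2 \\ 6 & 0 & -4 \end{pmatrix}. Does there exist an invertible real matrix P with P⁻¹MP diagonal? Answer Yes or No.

Characteristic polynomial: p(λ) = λ^3 + 7λ^2 + 14λ + 8 = (λ + 1)(λ + 2)(λ + 4).
All 3 eigenvalues are distinct, so M is diagonalizable.

Yes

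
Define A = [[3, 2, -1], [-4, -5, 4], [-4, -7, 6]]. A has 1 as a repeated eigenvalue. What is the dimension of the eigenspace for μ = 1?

A − 1I = [[2, 2, -1], [-4, -6, 4], [-4, -7, 5]].
This matrix has rank 2, so its null space has dimension 3 − 2 = 1.

1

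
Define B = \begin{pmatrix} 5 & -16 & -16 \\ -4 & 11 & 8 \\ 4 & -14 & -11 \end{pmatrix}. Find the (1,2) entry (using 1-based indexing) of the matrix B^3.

Characteristic polynomial: s^3 - 5s^2 - 9s + 45 = (s - 5)(s - 3)(s + 3), so the eigenvalues are -3, 3, 5.
s=5: eigenvector (1, -2, 2).
s=3: eigenvector (0, 1, -1).
s=-3: eigenvector (2, 0, 1).
P = [[1, 0, 2], [-2, 1, 0], [2, -1, 1]], D = diag(5, 3, -3), P⁻¹ = [[1, -2, -2], [2, -3, -4], [0, 1, 1]].
B³ = P·diag(125, 27, -27)·P⁻¹ = [[125, -304, -304], [-196, 419, 392], [196, -446, -419]].
The requested entry is -304.

-304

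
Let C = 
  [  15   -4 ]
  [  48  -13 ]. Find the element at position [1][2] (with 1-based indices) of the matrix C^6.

-728

Characteristic polynomial: s^2 - 2s - 3 = (s - 3)(s + 1), so the eigenvalues are -1, 3.
s=-1: eigenvector (1, 4).
s=3: eigenvector (1, 3).
P = [[1, 1], [4, 3]], D = diag(-1, 3), P⁻¹ = [[-3, 1], [4, -1]].
C⁶ = P·diag(1, 729)·P⁻¹ = [[2913, -728], [8736, -2183]].
The requested entry is -728.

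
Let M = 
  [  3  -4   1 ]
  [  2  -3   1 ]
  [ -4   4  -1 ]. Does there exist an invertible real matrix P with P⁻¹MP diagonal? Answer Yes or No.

Characteristic polynomial: p(s) = s^3 + s^2 - s - 1 = (s - 1)(s + 1)^2.
s = -1 has algebraic multiplicity 2; rank(M + 1I) = 2, so geometric multiplicity = 1.
Geometric multiplicity < algebraic multiplicity, so M is not diagonalizable.

No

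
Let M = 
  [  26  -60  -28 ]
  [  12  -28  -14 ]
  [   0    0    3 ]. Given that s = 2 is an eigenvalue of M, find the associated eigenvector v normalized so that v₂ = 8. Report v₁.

20

M − 2I = [[24, -60, -28], [12, -30, -14], [0, 0, 1]].
Solving (M − 2I)v = 0 gives the eigenspace spanned by (20, 8, 0).
With v₂ = 8, v = (20, 8, 0), so v₁ = 20.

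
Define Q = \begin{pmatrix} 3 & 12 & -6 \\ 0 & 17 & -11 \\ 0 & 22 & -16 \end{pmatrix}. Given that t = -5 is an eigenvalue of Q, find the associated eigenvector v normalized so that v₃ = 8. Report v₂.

4

Q + 5I = [[8, 12, -6], [0, 22, -11], [0, 22, -11]].
Solving (Q + 5I)v = 0 gives the eigenspace spanned by (0, 4, 8).
With v₃ = 8, v = (0, 4, 8), so v₂ = 4.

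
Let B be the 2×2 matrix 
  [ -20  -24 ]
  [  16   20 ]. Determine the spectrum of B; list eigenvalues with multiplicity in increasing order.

Characteristic polynomial: p(t) = t^2 - 16 = (t - 4)(t + 4).
Roots (with multiplicity): -4, 4.

-4, 4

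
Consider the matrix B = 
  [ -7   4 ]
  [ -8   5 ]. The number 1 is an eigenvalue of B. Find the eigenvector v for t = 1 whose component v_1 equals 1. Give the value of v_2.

B − 1I = [[-8, 4], [-8, 4]].
Solving (B − 1I)v = 0 gives the eigenspace spanned by (1, 2).
With v_1 = 1, v = (1, 2), so v_2 = 2.

2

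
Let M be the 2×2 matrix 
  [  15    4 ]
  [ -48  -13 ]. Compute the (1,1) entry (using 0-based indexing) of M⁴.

-239

Characteristic polynomial: s^2 - 2s - 3 = (s - 3)(s + 1), so the eigenvalues are -1, 3.
s=-1: eigenvector (-1, 4).
s=3: eigenvector (1, -3).
P = [[-1, 1], [4, -3]], D = diag(-1, 3), P⁻¹ = [[3, 1], [4, 1]].
M⁴ = P·diag(1, 81)·P⁻¹ = [[321, 80], [-960, -239]].
The requested entry is -239.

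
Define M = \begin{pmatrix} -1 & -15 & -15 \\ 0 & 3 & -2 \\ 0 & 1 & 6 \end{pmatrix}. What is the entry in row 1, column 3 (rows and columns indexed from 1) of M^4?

Characteristic polynomial: r^3 - 8r^2 + 11r + 20 = (r - 5)(r - 4)(r + 1), so the eigenvalues are -1, 4, 5.
r=-1: eigenvector (1, 0, 0).
r=4: eigenvector (-3, 2, -1).
r=5: eigenvector (0, 1, -1).
P = [[1, -3, 0], [0, 2, 1], [0, -1, -1]], D = diag(-1, 4, 5), P⁻¹ = [[1, 3, 3], [0, 1, 1], [0, -1, -2]].
M⁴ = P·diag(1, 256, 625)·P⁻¹ = [[1, -765, -765], [0, -113, -738], [0, 369, 994]].
The requested entry is -765.

-765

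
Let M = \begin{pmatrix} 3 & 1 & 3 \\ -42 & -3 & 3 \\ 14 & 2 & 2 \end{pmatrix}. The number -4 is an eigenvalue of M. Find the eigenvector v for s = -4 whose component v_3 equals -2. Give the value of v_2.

6

M + 4I = [[7, 1, 3], [-42, 1, 3], [14, 2, 6]].
Solving (M + 4I)v = 0 gives the eigenspace spanned by (0, 6, -2).
With v_3 = -2, v = (0, 6, -2), so v_2 = 6.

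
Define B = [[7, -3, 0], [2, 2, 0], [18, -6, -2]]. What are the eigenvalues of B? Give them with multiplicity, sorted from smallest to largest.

-2, 4, 5

Characteristic polynomial: p(λ) = λ^3 - 7λ^2 + 2λ + 40 = (λ - 5)(λ - 4)(λ + 2).
Roots (with multiplicity): -2, 4, 5.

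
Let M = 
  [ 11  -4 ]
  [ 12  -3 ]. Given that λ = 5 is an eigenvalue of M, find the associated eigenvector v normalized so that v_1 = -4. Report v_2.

M − 5I = [[6, -4], [12, -8]].
Solving (M − 5I)v = 0 gives the eigenspace spanned by (-4, -6).
With v_1 = -4, v = (-4, -6), so v_2 = -6.

-6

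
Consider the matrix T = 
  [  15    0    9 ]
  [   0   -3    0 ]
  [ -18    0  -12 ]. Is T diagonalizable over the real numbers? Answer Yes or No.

Characteristic polynomial: p(s) = s^3 - 27s - 54 = (s - 6)(s + 3)^2.
s = -3 has algebraic multiplicity 2; rank(T + 3I) = 1, so geometric multiplicity = 2.
Every eigenvalue has geometric = algebraic multiplicity, so T is diagonalizable.

Yes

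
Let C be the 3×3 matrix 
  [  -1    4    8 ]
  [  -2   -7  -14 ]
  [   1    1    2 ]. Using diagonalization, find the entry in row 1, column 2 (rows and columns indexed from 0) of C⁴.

1254

Characteristic polynomial: μ^3 + 6μ^2 + 5μ = μ(μ + 1)(μ + 5), so the eigenvalues are -5, -1, 0.
μ=-5: eigenvector (1, -1, 0).
μ=0: eigenvector (0, -2, 1).
μ=-1: eigenvector (1, 2, -1).
P = [[1, 0, 1], [-1, -2, 2], [0, 1, -1]], D = diag(-5, 0, -1), P⁻¹ = [[0, -1, -2], [1, 1, 3], [1, 1, 2]].
C⁴ = P·diag(625, 0, 1)·P⁻¹ = [[1, -624, -1248], [2, 627, 1254], [-1, -1, -2]].
The requested entry is 1254.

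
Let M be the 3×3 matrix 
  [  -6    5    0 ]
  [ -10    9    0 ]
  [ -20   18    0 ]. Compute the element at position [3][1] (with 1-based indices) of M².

-60

Characteristic polynomial: t^3 - 3t^2 - 4t = t(t - 4)(t + 1), so the eigenvalues are -1, 0, 4.
t=4: eigenvector (-1, -2, -4).
t=-1: eigenvector (1, 1, 2).
t=0: eigenvector (0, 0, 1).
P = [[-1, 1, 0], [-2, 1, 0], [-4, 2, 1]], D = diag(4, -1, 0), P⁻¹ = [[1, -1, 0], [2, -1, 0], [0, -2, 1]].
M² = P·diag(16, 1, 0)·P⁻¹ = [[-14, 15, 0], [-30, 31, 0], [-60, 62, 0]].
The requested entry is -60.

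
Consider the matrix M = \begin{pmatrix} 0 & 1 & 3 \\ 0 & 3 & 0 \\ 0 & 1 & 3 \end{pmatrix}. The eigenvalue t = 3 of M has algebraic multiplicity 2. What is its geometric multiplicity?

M − 3I = [[-3, 1, 3], [0, 0, 0], [0, 1, 0]].
This matrix has rank 2, so its null space has dimension 3 − 2 = 1.

1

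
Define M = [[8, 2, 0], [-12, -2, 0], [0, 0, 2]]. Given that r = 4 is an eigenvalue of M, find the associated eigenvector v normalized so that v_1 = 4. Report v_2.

-8

M − 4I = [[4, 2, 0], [-12, -6, 0], [0, 0, -2]].
Solving (M − 4I)v = 0 gives the eigenspace spanned by (4, -8, 0).
With v_1 = 4, v = (4, -8, 0), so v_2 = -8.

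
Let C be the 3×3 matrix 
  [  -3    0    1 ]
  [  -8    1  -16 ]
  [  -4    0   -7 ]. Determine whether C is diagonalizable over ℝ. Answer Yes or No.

Characteristic polynomial: p(λ) = λ^3 + 9λ^2 + 15λ - 25 = (λ - 1)(λ + 5)^2.
λ = -5 has algebraic multiplicity 2; rank(C + 5I) = 2, so geometric multiplicity = 1.
Geometric multiplicity < algebraic multiplicity, so C is not diagonalizable.

No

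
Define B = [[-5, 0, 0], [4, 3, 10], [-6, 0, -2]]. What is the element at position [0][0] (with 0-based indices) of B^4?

625

Characteristic polynomial: μ^3 + 4μ^2 - 11μ - 30 = (μ - 3)(μ + 2)(μ + 5), so the eigenvalues are -5, -2, 3.
μ=-5: eigenvector (1, -3, 2).
μ=3: eigenvector (0, 1, 0).
μ=-2: eigenvector (0, -2, 1).
P = [[1, 0, 0], [-3, 1, -2], [2, 0, 1]], D = diag(-5, 3, -2), P⁻¹ = [[1, 0, 0], [-1, 1, 2], [-2, 0, 1]].
B⁴ = P·diag(625, 81, 16)·P⁻¹ = [[625, 0, 0], [-1892, 81, 130], [1218, 0, 16]].
The requested entry is 625.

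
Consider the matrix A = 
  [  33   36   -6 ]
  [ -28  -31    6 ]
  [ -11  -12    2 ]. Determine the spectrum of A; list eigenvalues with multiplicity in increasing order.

Characteristic polynomial: p(t) = t^3 - 4t^2 - 5t = t(t - 5)(t + 1).
Roots (with multiplicity): -1, 0, 5.

-1, 0, 5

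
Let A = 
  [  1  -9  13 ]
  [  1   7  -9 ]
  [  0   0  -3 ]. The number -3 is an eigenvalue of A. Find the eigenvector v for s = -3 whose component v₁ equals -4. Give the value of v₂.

4

A + 3I = [[4, -9, 13], [1, 10, -9], [0, 0, 0]].
Solving (A + 3I)v = 0 gives the eigenspace spanned by (-4, 4, 4).
With v₁ = -4, v = (-4, 4, 4), so v₂ = 4.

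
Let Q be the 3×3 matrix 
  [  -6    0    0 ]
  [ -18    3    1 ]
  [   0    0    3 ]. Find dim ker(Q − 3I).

Q − 3I = [[-9, 0, 0], [-18, 0, 1], [0, 0, 0]].
This matrix has rank 2, so its null space has dimension 3 − 2 = 1.

1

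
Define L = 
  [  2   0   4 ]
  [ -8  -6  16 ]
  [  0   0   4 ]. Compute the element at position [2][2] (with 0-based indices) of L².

16

Characteristic polynomial: s^3 - 28s + 48 = (s - 4)(s - 2)(s + 6), so the eigenvalues are -6, 2, 4.
s=2: eigenvector (1, -1, 0).
s=-6: eigenvector (0, 1, 0).
s=4: eigenvector (2, 0, 1).
P = [[1, 0, 2], [-1, 1, 0], [0, 0, 1]], D = diag(2, -6, 4), P⁻¹ = [[1, 0, -2], [1, 1, -2], [0, 0, 1]].
L² = P·diag(4, 36, 16)·P⁻¹ = [[4, 0, 24], [32, 36, -64], [0, 0, 16]].
The requested entry is 16.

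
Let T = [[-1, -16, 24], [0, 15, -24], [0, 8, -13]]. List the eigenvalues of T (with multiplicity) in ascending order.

-1, -1, 3

Characteristic polynomial: p(μ) = μ^3 - μ^2 - 5μ - 3 = (μ - 3)(μ + 1)^2.
Roots (with multiplicity): -1, -1, 3.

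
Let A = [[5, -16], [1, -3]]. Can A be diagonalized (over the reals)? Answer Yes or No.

No

Characteristic polynomial: p(μ) = μ^2 - 2μ + 1 = (μ - 1)^2.
μ = 1 has algebraic multiplicity 2; rank(A − 1I) = 1, so geometric multiplicity = 1.
Geometric multiplicity < algebraic multiplicity, so A is not diagonalizable.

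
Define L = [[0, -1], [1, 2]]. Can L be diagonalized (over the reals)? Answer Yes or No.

No

Characteristic polynomial: p(r) = r^2 - 2r + 1 = (r - 1)^2.
r = 1 has algebraic multiplicity 2; rank(L − 1I) = 1, so geometric multiplicity = 1.
Geometric multiplicity < algebraic multiplicity, so L is not diagonalizable.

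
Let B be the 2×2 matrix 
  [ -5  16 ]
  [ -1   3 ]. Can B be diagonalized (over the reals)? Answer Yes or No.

Characteristic polynomial: p(t) = t^2 + 2t + 1 = (t + 1)^2.
t = -1 has algebraic multiplicity 2; rank(B + 1I) = 1, so geometric multiplicity = 1.
Geometric multiplicity < algebraic multiplicity, so B is not diagonalizable.

No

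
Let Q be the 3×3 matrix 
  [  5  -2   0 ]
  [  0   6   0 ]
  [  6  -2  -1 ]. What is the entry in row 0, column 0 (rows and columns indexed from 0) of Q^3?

Characteristic polynomial: t^3 - 10t^2 + 19t + 30 = (t - 6)(t - 5)(t + 1), so the eigenvalues are -1, 5, 6.
t=5: eigenvector (1, 0, 1).
t=6: eigenvector (-2, 1, -2).
t=-1: eigenvector (0, 0, 1).
P = [[1, -2, 0], [0, 1, 0], [1, -2, 1]], D = diag(5, 6, -1), P⁻¹ = [[1, 2, 0], [0, 1, 0], [-1, 0, 1]].
Q³ = P·diag(125, 216, -1)·P⁻¹ = [[125, -182, 0], [0, 216, 0], [126, -182, -1]].
The requested entry is 125.

125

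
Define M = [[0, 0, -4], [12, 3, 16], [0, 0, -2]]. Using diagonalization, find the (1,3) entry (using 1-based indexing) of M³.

Characteristic polynomial: λ^3 - λ^2 - 6λ = λ(λ - 3)(λ + 2), so the eigenvalues are -2, 0, 3.
λ=0: eigenvector (1, -4, 0).
λ=3: eigenvector (0, 1, 0).
λ=-2: eigenvector (2, -8, 1).
P = [[1, 0, 2], [-4, 1, -8], [0, 0, 1]], D = diag(0, 3, -2), P⁻¹ = [[1, 0, -2], [4, 1, 0], [0, 0, 1]].
M³ = P·diag(0, 27, -8)·P⁻¹ = [[0, 0, -16], [108, 27, 64], [0, 0, -8]].
The requested entry is -16.

-16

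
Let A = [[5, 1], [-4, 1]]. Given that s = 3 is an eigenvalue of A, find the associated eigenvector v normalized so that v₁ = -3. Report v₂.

6

A − 3I = [[2, 1], [-4, -2]].
Solving (A − 3I)v = 0 gives the eigenspace spanned by (-3, 6).
With v₁ = -3, v = (-3, 6), so v₂ = 6.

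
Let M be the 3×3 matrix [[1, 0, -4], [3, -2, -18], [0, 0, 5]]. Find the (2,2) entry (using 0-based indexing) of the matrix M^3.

125

Characteristic polynomial: μ^3 - 4μ^2 - 7μ + 10 = (μ - 5)(μ - 1)(μ + 2), so the eigenvalues are -2, 1, 5.
μ=1: eigenvector (1, 1, 0).
μ=-2: eigenvector (0, 1, 0).
μ=5: eigenvector (-1, -3, 1).
P = [[1, 0, -1], [1, 1, -3], [0, 0, 1]], D = diag(1, -2, 5), P⁻¹ = [[1, 0, 1], [-1, 1, 2], [0, 0, 1]].
M³ = P·diag(1, -8, 125)·P⁻¹ = [[1, 0, -124], [9, -8, -390], [0, 0, 125]].
The requested entry is 125.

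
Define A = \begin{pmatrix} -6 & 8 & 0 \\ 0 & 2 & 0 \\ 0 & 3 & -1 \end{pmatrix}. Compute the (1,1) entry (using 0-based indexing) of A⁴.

16

Characteristic polynomial: μ^3 + 5μ^2 - 8μ - 12 = (μ - 2)(μ + 1)(μ + 6), so the eigenvalues are -6, -1, 2.
μ=-6: eigenvector (1, 0, 0).
μ=2: eigenvector (1, 1, 1).
μ=-1: eigenvector (0, 0, 1).
P = [[1, 1, 0], [0, 1, 0], [0, 1, 1]], D = diag(-6, 2, -1), P⁻¹ = [[1, -1, 0], [0, 1, 0], [0, -1, 1]].
A⁴ = P·diag(1296, 16, 1)·P⁻¹ = [[1296, -1280, 0], [0, 16, 0], [0, 15, 1]].
The requested entry is 16.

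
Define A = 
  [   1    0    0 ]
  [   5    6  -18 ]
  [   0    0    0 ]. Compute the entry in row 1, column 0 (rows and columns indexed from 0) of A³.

Characteristic polynomial: λ^3 - 7λ^2 + 6λ = λ(λ - 6)(λ - 1), so the eigenvalues are 0, 1, 6.
λ=1: eigenvector (1, -1, 0).
λ=0: eigenvector (0, 3, 1).
λ=6: eigenvector (0, 1, 0).
P = [[1, 0, 0], [-1, 3, 1], [0, 1, 0]], D = diag(1, 0, 6), P⁻¹ = [[1, 0, 0], [0, 0, 1], [1, 1, -3]].
A³ = P·diag(1, 0, 216)·P⁻¹ = [[1, 0, 0], [215, 216, -648], [0, 0, 0]].
The requested entry is 215.

215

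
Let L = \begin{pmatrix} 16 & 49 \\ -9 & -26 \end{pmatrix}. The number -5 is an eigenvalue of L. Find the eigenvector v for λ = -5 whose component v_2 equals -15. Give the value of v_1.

35

L + 5I = [[21, 49], [-9, -21]].
Solving (L + 5I)v = 0 gives the eigenspace spanned by (35, -15).
With v_2 = -15, v = (35, -15), so v_1 = 35.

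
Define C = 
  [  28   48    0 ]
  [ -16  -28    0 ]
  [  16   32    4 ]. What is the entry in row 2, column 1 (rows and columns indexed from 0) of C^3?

Characteristic polynomial: s^3 - 4s^2 - 16s + 64 = (s - 4)^2(s + 4), so the eigenvalues are -4, 4, 4.
s=-4: eigenvector (-3, 2, -2).
s=4: eigenvector (-2, 1, -1).
s=4: eigenvector (0, 0, 1).
P = [[-3, -2, 0], [2, 1, 0], [-2, -1, 1]], D = diag(-4, 4, 4), P⁻¹ = [[1, 2, 0], [-2, -3, 0], [0, 1, 1]].
C³ = P·diag(-64, 64, 64)·P⁻¹ = [[448, 768, 0], [-256, -448, 0], [256, 512, 64]].
The requested entry is 512.

512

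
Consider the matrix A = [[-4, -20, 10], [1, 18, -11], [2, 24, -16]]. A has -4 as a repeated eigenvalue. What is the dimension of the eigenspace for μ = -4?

A + 4I = [[0, -20, 10], [1, 22, -11], [2, 24, -12]].
This matrix has rank 2, so its null space has dimension 3 − 2 = 1.

1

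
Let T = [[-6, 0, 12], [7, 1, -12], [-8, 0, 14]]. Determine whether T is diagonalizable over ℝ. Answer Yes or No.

Characteristic polynomial: p(r) = r^3 - 9r^2 + 20r - 12 = (r - 6)(r - 2)(r - 1).
All 3 eigenvalues are distinct, so T is diagonalizable.

Yes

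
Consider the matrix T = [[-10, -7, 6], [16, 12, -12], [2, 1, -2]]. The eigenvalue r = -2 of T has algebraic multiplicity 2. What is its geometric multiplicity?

T + 2I = [[-8, -7, 6], [16, 14, -12], [2, 1, 0]].
This matrix has rank 2, so its null space has dimension 3 − 2 = 1.

1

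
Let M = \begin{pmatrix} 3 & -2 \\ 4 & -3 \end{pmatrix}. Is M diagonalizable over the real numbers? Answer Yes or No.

Yes

Characteristic polynomial: p(μ) = μ^2 - 1 = (μ - 1)(μ + 1).
All 2 eigenvalues are distinct, so M is diagonalizable.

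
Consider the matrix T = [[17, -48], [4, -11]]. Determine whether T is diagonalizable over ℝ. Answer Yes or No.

Characteristic polynomial: p(λ) = λ^2 - 6λ + 5 = (λ - 5)(λ - 1).
All 2 eigenvalues are distinct, so T is diagonalizable.

Yes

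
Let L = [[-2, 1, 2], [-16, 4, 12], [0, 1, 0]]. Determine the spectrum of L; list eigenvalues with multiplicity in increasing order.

-2, 2, 2

Characteristic polynomial: p(r) = r^3 - 2r^2 - 4r + 8 = (r - 2)^2(r + 2).
Roots (with multiplicity): -2, 2, 2.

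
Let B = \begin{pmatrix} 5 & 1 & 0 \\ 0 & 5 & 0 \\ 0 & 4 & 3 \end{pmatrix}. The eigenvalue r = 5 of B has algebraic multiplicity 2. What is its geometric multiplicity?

B − 5I = [[0, 1, 0], [0, 0, 0], [0, 4, -2]].
This matrix has rank 2, so its null space has dimension 3 − 2 = 1.

1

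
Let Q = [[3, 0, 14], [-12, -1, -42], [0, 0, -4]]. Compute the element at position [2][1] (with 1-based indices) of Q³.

Characteristic polynomial: t^3 + 2t^2 - 11t - 12 = (t - 3)(t + 1)(t + 4), so the eigenvalues are -4, -1, 3.
t=3: eigenvector (1, -3, 0).
t=-1: eigenvector (0, 1, 0).
t=-4: eigenvector (-2, 6, 1).
P = [[1, 0, -2], [-3, 1, 6], [0, 0, 1]], D = diag(3, -1, -4), P⁻¹ = [[1, 0, 2], [3, 1, 0], [0, 0, 1]].
Q³ = P·diag(27, -1, -64)·P⁻¹ = [[27, 0, 182], [-84, -1, -546], [0, 0, -64]].
The requested entry is -84.

-84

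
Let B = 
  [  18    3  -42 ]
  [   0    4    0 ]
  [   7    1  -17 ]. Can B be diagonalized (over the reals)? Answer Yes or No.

Characteristic polynomial: p(λ) = λ^3 - 5λ^2 - 8λ + 48 = (λ - 4)^2(λ + 3).
λ = 4 has algebraic multiplicity 2; rank(B − 4I) = 2, so geometric multiplicity = 1.
Geometric multiplicity < algebraic multiplicity, so B is not diagonalizable.

No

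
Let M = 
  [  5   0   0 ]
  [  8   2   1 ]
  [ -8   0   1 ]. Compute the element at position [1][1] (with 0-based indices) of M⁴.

16

Characteristic polynomial: t^3 - 8t^2 + 17t - 10 = (t - 5)(t - 2)(t - 1), so the eigenvalues are 1, 2, 5.
t=1: eigenvector (0, -1, 1).
t=2: eigenvector (0, 1, 0).
t=5: eigenvector (1, 2, -2).
P = [[0, 0, 1], [-1, 1, 2], [1, 0, -2]], D = diag(1, 2, 5), P⁻¹ = [[2, 0, 1], [0, 1, 1], [1, 0, 0]].
M⁴ = P·diag(1, 16, 625)·P⁻¹ = [[625, 0, 0], [1248, 16, 15], [-1248, 0, 1]].
The requested entry is 16.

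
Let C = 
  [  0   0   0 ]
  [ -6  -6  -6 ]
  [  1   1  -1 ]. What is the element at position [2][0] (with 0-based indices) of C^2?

-7

Characteristic polynomial: r^3 + 7r^2 + 12r = r(r + 3)(r + 4), so the eigenvalues are -4, -3, 0.
r=0: eigenvector (1, -1, 0).
r=-4: eigenvector (0, 3, -1).
r=-3: eigenvector (0, -2, 1).
P = [[1, 0, 0], [-1, 3, -2], [0, -1, 1]], D = diag(0, -4, -3), P⁻¹ = [[1, 0, 0], [1, 1, 2], [1, 1, 3]].
C² = P·diag(0, 16, 9)·P⁻¹ = [[0, 0, 0], [30, 30, 42], [-7, -7, -5]].
The requested entry is -7.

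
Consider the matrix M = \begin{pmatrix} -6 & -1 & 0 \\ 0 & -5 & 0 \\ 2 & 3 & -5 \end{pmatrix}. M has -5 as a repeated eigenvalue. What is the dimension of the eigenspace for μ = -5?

1

M + 5I = [[-1, -1, 0], [0, 0, 0], [2, 3, 0]].
This matrix has rank 2, so its null space has dimension 3 − 2 = 1.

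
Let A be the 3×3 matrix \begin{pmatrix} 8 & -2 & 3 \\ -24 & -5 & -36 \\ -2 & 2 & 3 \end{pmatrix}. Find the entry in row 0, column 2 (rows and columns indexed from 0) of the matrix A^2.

105

Characteristic polynomial: μ^3 - 6μ^2 - μ + 6 = (μ - 6)(μ - 1)(μ + 1), so the eigenvalues are -1, 1, 6.
μ=6: eigenvector (3, 0, -2).
μ=-1: eigenvector (1, 3, -1).
μ=1: eigenvector (-1, -2, 1).
P = [[3, 1, -1], [0, 3, -2], [-2, -1, 1]], D = diag(6, -1, 1), P⁻¹ = [[1, 0, 1], [4, 1, 6], [6, 1, 9]].
A² = P·diag(36, 1, 1)·P⁻¹ = [[106, 0, 105], [0, 1, 0], [-70, 0, -69]].
The requested entry is 105.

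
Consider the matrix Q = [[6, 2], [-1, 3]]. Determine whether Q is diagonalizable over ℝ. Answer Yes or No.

Characteristic polynomial: p(μ) = μ^2 - 9μ + 20 = (μ - 5)(μ - 4).
All 2 eigenvalues are distinct, so Q is diagonalizable.

Yes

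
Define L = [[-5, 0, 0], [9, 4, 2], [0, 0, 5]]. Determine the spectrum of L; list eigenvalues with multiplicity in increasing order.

-5, 4, 5

Characteristic polynomial: p(s) = s^3 - 4s^2 - 25s + 100 = (s - 5)(s - 4)(s + 5).
Roots (with multiplicity): -5, 4, 5.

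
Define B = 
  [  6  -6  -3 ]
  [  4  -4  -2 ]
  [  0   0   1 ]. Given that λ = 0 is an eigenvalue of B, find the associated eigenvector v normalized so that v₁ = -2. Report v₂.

B = [[6, -6, -3], [4, -4, -2], [0, 0, 1]].
Solving (B)v = 0 gives the eigenspace spanned by (-2, -2, 0).
With v₁ = -2, v = (-2, -2, 0), so v₂ = -2.

-2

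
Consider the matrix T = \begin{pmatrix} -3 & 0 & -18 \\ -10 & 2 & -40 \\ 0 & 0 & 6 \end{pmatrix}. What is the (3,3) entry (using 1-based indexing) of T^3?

Characteristic polynomial: μ^3 - 5μ^2 - 12μ + 36 = (μ - 6)(μ - 2)(μ + 3), so the eigenvalues are -3, 2, 6.
μ=-3: eigenvector (1, 2, 0).
μ=6: eigenvector (-2, -5, 1).
μ=2: eigenvector (0, 1, 0).
P = [[1, -2, 0], [2, -5, 1], [0, 1, 0]], D = diag(-3, 6, 2), P⁻¹ = [[1, 0, 2], [0, 0, 1], [-2, 1, 1]].
T³ = P·diag(-27, 216, 8)·P⁻¹ = [[-27, 0, -486], [-70, 8, -1180], [0, 0, 216]].
The requested entry is 216.

216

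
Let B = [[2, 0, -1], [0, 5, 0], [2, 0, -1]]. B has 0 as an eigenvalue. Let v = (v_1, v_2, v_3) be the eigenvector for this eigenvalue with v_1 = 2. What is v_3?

4

B = [[2, 0, -1], [0, 5, 0], [2, 0, -1]].
Solving (B)v = 0 gives the eigenspace spanned by (2, 0, 4).
With v_1 = 2, v = (2, 0, 4), so v_3 = 4.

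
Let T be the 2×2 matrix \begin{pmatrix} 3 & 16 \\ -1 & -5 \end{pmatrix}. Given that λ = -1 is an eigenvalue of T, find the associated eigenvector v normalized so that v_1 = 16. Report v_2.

-4

T + 1I = [[4, 16], [-1, -4]].
Solving (T + 1I)v = 0 gives the eigenspace spanned by (16, -4).
With v_1 = 16, v = (16, -4), so v_2 = -4.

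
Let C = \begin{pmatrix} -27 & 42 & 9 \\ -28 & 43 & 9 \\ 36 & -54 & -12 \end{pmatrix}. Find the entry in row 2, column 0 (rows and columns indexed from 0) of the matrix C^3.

972

Characteristic polynomial: s^3 - 4s^2 - 15s + 18 = (s - 6)(s - 1)(s + 3), so the eigenvalues are -3, 1, 6.
s=6: eigenvector (-1, -1, 1).
s=-3: eigenvector (-1, -1, 2).
s=1: eigenvector (3, 2, 0).
P = [[-1, -1, 3], [-1, -1, 2], [1, 2, 0]], D = diag(6, -3, 1), P⁻¹ = [[4, -6, -1], [-2, 3, 1], [1, -1, 0]].
C³ = P·diag(216, -27, 1)·P⁻¹ = [[-915, 1374, 243], [-916, 1375, 243], [972, -1458, -270]].
The requested entry is 972.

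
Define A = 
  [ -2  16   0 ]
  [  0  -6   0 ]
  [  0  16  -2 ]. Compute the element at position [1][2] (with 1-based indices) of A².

Characteristic polynomial: s^3 + 10s^2 + 28s + 24 = (s + 2)^2(s + 6), so the eigenvalues are -6, -2, -2.
s=-2: eigenvector (0, 0, -1).
s=-2: eigenvector (1, 0, 1).
s=-6: eigenvector (-4, 1, -4).
P = [[0, 1, -4], [0, 0, 1], [-1, 1, -4]], D = diag(-2, -2, -6), P⁻¹ = [[1, 0, -1], [1, 4, 0], [0, 1, 0]].
A² = P·diag(4, 4, 36)·P⁻¹ = [[4, -128, 0], [0, 36, 0], [0, -128, 4]].
The requested entry is -128.

-128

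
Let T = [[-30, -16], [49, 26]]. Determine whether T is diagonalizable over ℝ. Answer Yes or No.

Characteristic polynomial: p(μ) = μ^2 + 4μ + 4 = (μ + 2)^2.
μ = -2 has algebraic multiplicity 2; rank(T + 2I) = 1, so geometric multiplicity = 1.
Geometric multiplicity < algebraic multiplicity, so T is not diagonalizable.

No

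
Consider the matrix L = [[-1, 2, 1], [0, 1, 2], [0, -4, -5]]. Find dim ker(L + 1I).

1

L + 1I = [[0, 2, 1], [0, 2, 2], [0, -4, -4]].
This matrix has rank 2, so its null space has dimension 3 − 2 = 1.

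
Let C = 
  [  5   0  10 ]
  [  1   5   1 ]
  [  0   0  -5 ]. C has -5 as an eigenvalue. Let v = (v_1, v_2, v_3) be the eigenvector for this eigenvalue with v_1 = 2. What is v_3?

C + 5I = [[10, 0, 10], [1, 10, 1], [0, 0, 0]].
Solving (C + 5I)v = 0 gives the eigenspace spanned by (2, 0, -2).
With v_1 = 2, v = (2, 0, -2), so v_3 = -2.

-2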